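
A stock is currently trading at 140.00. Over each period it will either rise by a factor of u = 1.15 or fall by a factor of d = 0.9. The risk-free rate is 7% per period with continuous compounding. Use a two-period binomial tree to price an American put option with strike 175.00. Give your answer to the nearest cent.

Risk-neutral probability p = (e^0.07 − 0.9)/(1.15 − 0.9) = 0.1725/0.2500 = 0.6900
Terminal stock prices: S_uu = 185.1, S_ud = 144.9, S_dd = 113.4
Terminal payoffs (K − S): max(-10.15, 0) = 0, max(30.1, 0) = 30.1, max(61.6, 0) = 61.6
Node u (S = 161): continuation = e^(−0.07)·[0.6900·0.0000 + 0.3100·30.1000] = 8.6992; exercise value = 14.0000 > continuation, so V_u = 14.0000 (exercise)
Node d (S = 126): continuation = e^(−0.07)·[0.6900·30.1000 + 0.3100·61.6000] = 37.1689; exercise value = 49.0000 > continuation, so V_d = 49.0000 (exercise)
Node 0 (S = 140): continuation = e^(−0.07)·[0.6900·14.0000 + 0.3100·49.0000] = 23.1689; exercise value = 35.0000 > continuation, so V_0 = 35.0000 (exercise)

35.00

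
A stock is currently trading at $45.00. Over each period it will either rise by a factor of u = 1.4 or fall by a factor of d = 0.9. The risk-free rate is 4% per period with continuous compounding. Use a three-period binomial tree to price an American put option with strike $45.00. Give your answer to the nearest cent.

$4.07

Risk-neutral probability p = (e^0.04 − 0.9)/(1.4 − 0.9) = 0.1408/0.5000 = 0.2816
Terminal stock prices: S_uuu = 123.5, S_uud = 79.38, S_udd = 51.03, S_ddd = 32.81
Terminal payoffs (K − S): max(-78.48, 0) = 0, max(-34.38, 0) = 0, max(-6.03, 0) = 0, max(12.19, 0) = 12.19
Node uu (S = 88.2): continuation = e^(−0.04)·[0.2816·0.0000 + 0.7184·0.0000] = 0.0000; exercise value = 0.0000 ≤ continuation, so V_uu = 0.0000
Node ud (S = 56.7): continuation = e^(−0.04)·[0.2816·0.0000 + 0.7184·0.0000] = 0.0000; exercise value = 0.0000 ≤ continuation, so V_ud = 0.0000
Node dd (S = 36.45): continuation = e^(−0.04)·[0.2816·0.0000 + 0.7184·12.1950] = 8.4171; exercise value = 8.5500 > continuation, so V_dd = 8.5500 (exercise)
Node u (S = 63): continuation = e^(−0.04)·[0.2816·0.0000 + 0.7184·0.0000] = 0.0000; exercise value = 0.0000 ≤ continuation, so V_u = 0.0000
Node d (S = 40.5): continuation = e^(−0.04)·[0.2816·0.0000 + 0.7184·8.5500] = 5.9013; exercise value = 4.5000 ≤ continuation, so V_d = 5.9013
Node 0 (S = 45): continuation = e^(−0.04)·[0.2816·0.0000 + 0.7184·5.9013] = 4.0731; exercise value = 0.0000 ≤ continuation, so V_0 = 4.0731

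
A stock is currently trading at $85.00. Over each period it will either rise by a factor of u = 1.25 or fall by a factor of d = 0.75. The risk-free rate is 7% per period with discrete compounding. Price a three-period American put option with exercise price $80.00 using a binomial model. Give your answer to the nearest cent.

$6.84

Risk-neutral probability p = (1 + 0.07 − 0.75)/(1.25 − 0.75) = 0.3200/0.5000 = 0.6400
Terminal stock prices: S_uuu = 166, S_uud = 99.61, S_udd = 59.77, S_ddd = 35.86
Terminal payoffs (K − S): max(-86.02, 0) = 0, max(-19.61, 0) = 0, max(20.23, 0) = 20.23, max(44.14, 0) = 44.14
Node uu (S = 132.8): continuation = 1/1.07·[0.6400·0.0000 + 0.3600·0.0000] = 0.0000; exercise value = 0.0000 ≤ continuation, so V_uu = 0.0000
Node ud (S = 79.69): continuation = 1/1.07·[0.6400·0.0000 + 0.3600·20.2344] = 6.8078; exercise value = 0.3125 ≤ continuation, so V_ud = 6.8078
Node dd (S = 47.81): continuation = 1/1.07·[0.6400·20.2344 + 0.3600·44.1406] = 26.9539; exercise value = 32.1875 > continuation, so V_dd = 32.1875 (exercise)
Node u (S = 106.2): continuation = 1/1.07·[0.6400·0.0000 + 0.3600·6.8078] = 2.2905; exercise value = 0.0000 ≤ continuation, so V_u = 2.2905
Node d (S = 63.75): continuation = 1/1.07·[0.6400·6.8078 + 0.3600·32.1875] = 14.9014; exercise value = 16.2500 > continuation, so V_d = 16.2500 (exercise)
Node 0 (S = 85): continuation = 1/1.07·[0.6400·2.2905 + 0.3600·16.2500] = 6.8373; exercise value = 0.0000 ≤ continuation, so V_0 = 6.8373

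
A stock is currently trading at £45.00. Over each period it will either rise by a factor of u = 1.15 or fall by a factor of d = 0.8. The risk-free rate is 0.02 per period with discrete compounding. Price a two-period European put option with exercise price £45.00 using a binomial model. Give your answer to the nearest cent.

Risk-neutral probability p = (1 + 0.02 − 0.8)/(1.15 − 0.8) = 0.2200/0.3500 = 0.6286
Terminal stock prices: S_uu = 59.51, S_ud = 41.4, S_dd = 28.8
Terminal payoffs (K − S): max(-14.51, 0) = 0, max(3.6, 0) = 3.6, max(16.2, 0) = 16.2
Node u (S = 51.75): V_u = 1/1.02·[0.6286·0.0000 + 0.3714·3.6000] = 1.3109
Node d (S = 36): V_d = 1/1.02·[0.6286·3.6000 + 0.3714·16.2000] = 8.1176
Node 0 (S = 45): V_0 = 1/1.02·[0.6286·1.3109 + 0.3714·8.1176] = 3.7639

£3.76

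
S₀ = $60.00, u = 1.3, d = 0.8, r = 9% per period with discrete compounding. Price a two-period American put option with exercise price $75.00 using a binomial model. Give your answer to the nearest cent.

Risk-neutral probability p = (1 + 0.09 − 0.8)/(1.3 − 0.8) = 0.2900/0.5000 = 0.5800
Terminal stock prices: S_uu = 101.4, S_ud = 62.4, S_dd = 38.4
Terminal payoffs (K − S): max(-26.4, 0) = 0, max(12.6, 0) = 12.6, max(36.6, 0) = 36.6
Node u (S = 78): continuation = 1/1.09·[0.5800·0.0000 + 0.4200·12.6000] = 4.8550; exercise value = 0.0000 ≤ continuation, so V_u = 4.8550
Node d (S = 48): continuation = 1/1.09·[0.5800·12.6000 + 0.4200·36.6000] = 20.8073; exercise value = 27.0000 > continuation, so V_d = 27.0000 (exercise)
Node 0 (S = 60): continuation = 1/1.09·[0.5800·4.8550 + 0.4200·27.0000] = 12.9871; exercise value = 15.0000 > continuation, so V_0 = 15.0000 (exercise)

$15.00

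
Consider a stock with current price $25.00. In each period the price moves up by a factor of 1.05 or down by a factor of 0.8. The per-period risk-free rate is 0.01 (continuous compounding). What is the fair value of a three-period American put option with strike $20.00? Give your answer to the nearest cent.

$0.23

Risk-neutral probability p = (e^0.01 − 0.8)/(1.05 − 0.8) = 0.2101/0.2500 = 0.8402
Terminal stock prices: S_uuu = 28.94, S_uud = 22.05, S_udd = 16.8, S_ddd = 12.8
Terminal payoffs (K − S): max(-8.941, 0) = 0, max(-2.05, 0) = 0, max(3.2, 0) = 3.2, max(7.2, 0) = 7.2
Node uu (S = 27.56): continuation = e^(−0.01)·[0.8402·0.0000 + 0.1598·0.0000] = 0.0000; exercise value = 0.0000 ≤ continuation, so V_uu = 0.0000
Node ud (S = 21): continuation = e^(−0.01)·[0.8402·0.0000 + 0.1598·3.2000] = 0.5063; exercise value = 0.0000 ≤ continuation, so V_ud = 0.5063
Node dd (S = 16): continuation = e^(−0.01)·[0.8402·3.2000 + 0.1598·7.2000] = 3.8010; exercise value = 4.0000 > continuation, so V_dd = 4.0000 (exercise)
Node u (S = 26.25): continuation = e^(−0.01)·[0.8402·0.0000 + 0.1598·0.5063] = 0.0801; exercise value = 0.0000 ≤ continuation, so V_u = 0.0801
Node d (S = 20): continuation = e^(−0.01)·[0.8402·0.5063 + 0.1598·4.0000] = 1.0540; exercise value = 0.0000 ≤ continuation, so V_d = 1.0540
Node 0 (S = 25): continuation = e^(−0.01)·[0.8402·0.0801 + 0.1598·1.0540] = 0.2334; exercise value = 0.0000 ≤ continuation, so V_0 = 0.2334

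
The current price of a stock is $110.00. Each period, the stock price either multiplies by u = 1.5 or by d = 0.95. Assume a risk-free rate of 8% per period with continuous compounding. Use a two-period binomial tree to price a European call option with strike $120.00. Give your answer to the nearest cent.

$17.88

Risk-neutral probability p = (e^0.08 − 0.95)/(1.5 − 0.95) = 0.1333/0.5500 = 0.2423
Terminal stock prices: S_uu = 247.5, S_ud = 156.8, S_dd = 99.27
Terminal payoffs (S − K): max(127.5, 0) = 127.5, max(36.75, 0) = 36.75, max(-20.73, 0) = 0
Node u (S = 165): V_u = e^(−0.08)·[0.2423·127.5000 + 0.7577·36.7500] = 54.2260
Node d (S = 104.5): V_d = e^(−0.08)·[0.2423·36.7500 + 0.7577·0.0000] = 8.2213
Node 0 (S = 110): V_0 = e^(−0.08)·[0.2423·54.2260 + 0.7577·8.2213] = 17.8808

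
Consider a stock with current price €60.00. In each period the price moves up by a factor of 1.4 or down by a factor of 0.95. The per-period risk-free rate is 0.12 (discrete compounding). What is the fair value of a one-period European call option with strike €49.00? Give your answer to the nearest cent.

€16.25

Risk-neutral probability p = (1 + 0.12 − 0.95)/(1.4 − 0.95) = 0.1700/0.4500 = 0.3778
Terminal stock prices: S_u = 84, S_d = 57
Terminal payoffs (S − K): max(35, 0) = 35, max(8, 0) = 8
Node 0 (S = 60): V_0 = 1/1.12·[0.3778·35.0000 + 0.6222·8.0000] = 16.2500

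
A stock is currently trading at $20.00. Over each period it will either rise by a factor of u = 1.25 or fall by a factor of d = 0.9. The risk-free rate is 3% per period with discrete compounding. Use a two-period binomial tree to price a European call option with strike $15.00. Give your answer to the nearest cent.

Risk-neutral probability p = (1 + 0.03 − 0.9)/(1.25 − 0.9) = 0.1300/0.3500 = 0.3714
Terminal stock prices: S_uu = 31.25, S_ud = 22.5, S_dd = 16.2
Terminal payoffs (S − K): max(16.25, 0) = 16.25, max(7.5, 0) = 7.5, max(1.2, 0) = 1.2
Node u (S = 25): V_u = 1/1.03·[0.3714·16.2500 + 0.6286·7.5000] = 10.4369
Node d (S = 18): V_d = 1/1.03·[0.3714·7.5000 + 0.6286·1.2000] = 3.4369
Node 0 (S = 20): V_0 = 1/1.03·[0.3714·10.4369 + 0.6286·3.4369] = 5.8611

$5.86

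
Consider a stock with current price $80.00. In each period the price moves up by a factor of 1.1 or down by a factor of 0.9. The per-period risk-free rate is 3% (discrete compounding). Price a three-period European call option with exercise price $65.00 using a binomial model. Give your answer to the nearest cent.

$20.78

Risk-neutral probability p = (1 + 0.03 − 0.9)/(1.1 − 0.9) = 0.1300/0.2000 = 0.6500
Terminal stock prices: S_uuu = 106.5, S_uud = 87.12, S_udd = 71.28, S_ddd = 58.32
Terminal payoffs (S − K): max(41.48, 0) = 41.48, max(22.12, 0) = 22.12, max(6.28, 0) = 6.28, max(-6.68, 0) = 0
Node uu (S = 96.8): V_uu = 1/1.03·[0.6500·41.4800 + 0.3500·22.1200] = 33.6932
Node ud (S = 79.2): V_ud = 1/1.03·[0.6500·22.1200 + 0.3500·6.2800] = 16.0932
Node dd (S = 64.8): V_dd = 1/1.03·[0.6500·6.2800 + 0.3500·0.0000] = 3.9631
Node u (S = 88): V_u = 1/1.03·[0.6500·33.6932 + 0.3500·16.0932] = 26.7313
Node d (S = 72): V_d = 1/1.03·[0.6500·16.0932 + 0.3500·3.9631] = 11.5026
Node 0 (S = 80): V_0 = 1/1.03·[0.6500·26.7313 + 0.3500·11.5026] = 20.7779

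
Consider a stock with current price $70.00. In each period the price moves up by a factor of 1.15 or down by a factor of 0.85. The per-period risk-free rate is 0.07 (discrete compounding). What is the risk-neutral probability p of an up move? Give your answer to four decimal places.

Risk-neutral probability p = (1 + 0.07 − 0.85)/(1.15 − 0.85) = 0.2200/0.3000 = 0.7333

p = 0.7333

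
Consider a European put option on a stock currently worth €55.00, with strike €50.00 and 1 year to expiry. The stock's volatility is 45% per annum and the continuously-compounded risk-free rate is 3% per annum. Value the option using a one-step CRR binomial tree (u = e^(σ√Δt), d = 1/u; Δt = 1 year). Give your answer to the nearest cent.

€8.37

CRR parameters: u = e^(σ√Δt) = e^(0.45·√1) = 1.5683, d = 1/u = 0.6376
Per-period rate: rΔt = 0.03·1 = 0.03, so R = e^0.03 = 1.0305
Risk-neutral probability p = (e^0.03 − 0.6376)/(1.5683 − 0.6376) = 0.3928/0.9307 = 0.4221
Terminal stock prices: S_u = 86.26, S_d = 35.07
Terminal payoffs (K − S): max(-36.26, 0) = 0, max(14.93, 0) = 14.93
Node 0 (S = 55): V_0 = e^(−0.03)·[0.4221·0.0000 + 0.5779·14.9305] = 8.3735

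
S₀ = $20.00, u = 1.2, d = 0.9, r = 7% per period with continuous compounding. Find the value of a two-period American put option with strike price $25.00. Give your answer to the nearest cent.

Risk-neutral probability p = (e^0.07 − 0.9)/(1.2 − 0.9) = 0.1725/0.3000 = 0.5750
Terminal stock prices: S_uu = 28.8, S_ud = 21.6, S_dd = 16.2
Terminal payoffs (K − S): max(-3.8, 0) = 0, max(3.4, 0) = 3.4, max(8.8, 0) = 8.8
Node u (S = 24): continuation = e^(−0.07)·[0.5750·0.0000 + 0.4250·3.4000] = 1.3472; exercise value = 1.0000 ≤ continuation, so V_u = 1.3472
Node d (S = 18): continuation = e^(−0.07)·[0.5750·3.4000 + 0.4250·8.8000] = 5.3098; exercise value = 7.0000 > continuation, so V_d = 7.0000 (exercise)
Node 0 (S = 20): continuation = e^(−0.07)·[0.5750·1.3472 + 0.4250·7.0000] = 3.4960; exercise value = 5.0000 > continuation, so V_0 = 5.0000 (exercise)

$5.00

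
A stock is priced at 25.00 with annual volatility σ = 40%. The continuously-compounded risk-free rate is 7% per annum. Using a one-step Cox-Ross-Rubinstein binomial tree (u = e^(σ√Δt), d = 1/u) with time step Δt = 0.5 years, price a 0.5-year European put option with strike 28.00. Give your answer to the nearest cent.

CRR parameters: u = e^(σ√Δt) = e^(0.4·√0.5) = 1.3269, d = 1/u = 0.7536
Per-period rate: rΔt = 0.07·0.5 = 0.035, so R = e^0.035 = 1.0356
Risk-neutral probability p = (e^0.035 − 0.7536)/(1.3269 − 0.7536) = 0.2820/0.5733 = 0.4919
Terminal stock prices: S_u = 33.17, S_d = 18.84
Terminal payoffs (K − S): max(-5.172, 0) = 0, max(9.159, 0) = 9.159
Node 0 (S = 25): V_0 = e^(−0.035)·[0.4919·0.0000 + 0.5081·9.1590] = 4.4937

4.49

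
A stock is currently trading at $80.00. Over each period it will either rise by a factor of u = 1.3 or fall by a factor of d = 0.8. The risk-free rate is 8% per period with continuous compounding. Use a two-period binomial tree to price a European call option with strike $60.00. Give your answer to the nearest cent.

$30.28

Risk-neutral probability p = (e^0.08 − 0.8)/(1.3 − 0.8) = 0.2833/0.5000 = 0.5666
Terminal stock prices: S_uu = 135.2, S_ud = 83.2, S_dd = 51.2
Terminal payoffs (S − K): max(75.2, 0) = 75.2, max(23.2, 0) = 23.2, max(-8.8, 0) = 0
Node u (S = 104): V_u = e^(−0.08)·[0.5666·75.2000 + 0.4334·23.2000] = 48.6130
Node d (S = 64): V_d = e^(−0.08)·[0.5666·23.2000 + 0.4334·0.0000] = 12.1339
Node 0 (S = 80): V_0 = e^(−0.08)·[0.5666·48.6130 + 0.4334·12.1339] = 30.2801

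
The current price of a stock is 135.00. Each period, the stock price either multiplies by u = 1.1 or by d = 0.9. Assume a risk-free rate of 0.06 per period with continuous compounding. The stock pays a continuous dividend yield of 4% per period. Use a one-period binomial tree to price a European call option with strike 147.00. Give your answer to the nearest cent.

Per-period risk-free factor R = e^0.06 = 1.0618; dividend-adjusted growth = e^(0.06−0.04) = 1.0202.
Risk-neutral probability p = (1.0202 − 0.9)/(1.1 − 0.9) = 0.1202/0.2000 = 0.6010
Terminal stock prices: S_u = 148.5, S_d = 121.5
Terminal payoffs (S − K): max(1.5, 0) = 1.5, max(-25.5, 0) = 0
Node 0 (S = 135): V_0 = e^(−0.06)·[0.6010·1.5000 + 0.3990·0.0000] = 0.8490

0.85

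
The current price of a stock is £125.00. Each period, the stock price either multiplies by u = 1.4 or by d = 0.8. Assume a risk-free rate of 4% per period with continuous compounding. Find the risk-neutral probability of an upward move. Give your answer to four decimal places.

Risk-neutral probability p = (e^0.04 − 0.8)/(1.4 − 0.8) = 0.2408/0.6000 = 0.4014

p = 0.4014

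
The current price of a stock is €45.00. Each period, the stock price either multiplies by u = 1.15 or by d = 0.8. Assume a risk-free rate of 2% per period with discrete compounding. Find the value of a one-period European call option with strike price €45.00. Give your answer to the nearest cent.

€4.16

Risk-neutral probability p = (1 + 0.02 − 0.8)/(1.15 − 0.8) = 0.2200/0.3500 = 0.6286
Terminal stock prices: S_u = 51.75, S_d = 36
Terminal payoffs (S − K): max(6.75, 0) = 6.75, max(-9, 0) = 0
Node 0 (S = 45): V_0 = 1/1.02·[0.6286·6.7500 + 0.3714·0.0000] = 4.1597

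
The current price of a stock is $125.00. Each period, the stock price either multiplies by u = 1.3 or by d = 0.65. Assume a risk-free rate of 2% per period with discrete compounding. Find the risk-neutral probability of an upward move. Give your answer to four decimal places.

p = 0.5692

Risk-neutral probability p = (1 + 0.02 − 0.65)/(1.3 − 0.65) = 0.3700/0.6500 = 0.5692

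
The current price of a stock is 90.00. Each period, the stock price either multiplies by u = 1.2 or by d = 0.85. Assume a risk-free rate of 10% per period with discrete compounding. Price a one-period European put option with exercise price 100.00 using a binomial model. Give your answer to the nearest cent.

Risk-neutral probability p = (1 + 0.1 − 0.85)/(1.2 − 0.85) = 0.2500/0.3500 = 0.7143
Terminal stock prices: S_u = 108, S_d = 76.5
Terminal payoffs (K − S): max(-8, 0) = 0, max(23.5, 0) = 23.5
Node 0 (S = 90): V_0 = 1/1.1·[0.7143·0.0000 + 0.2857·23.5000] = 6.1039

6.10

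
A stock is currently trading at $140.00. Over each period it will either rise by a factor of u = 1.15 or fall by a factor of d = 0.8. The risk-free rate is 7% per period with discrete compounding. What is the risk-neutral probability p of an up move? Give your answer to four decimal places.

Risk-neutral probability p = (1 + 0.07 − 0.8)/(1.15 − 0.8) = 0.2700/0.3500 = 0.7714

p = 0.7714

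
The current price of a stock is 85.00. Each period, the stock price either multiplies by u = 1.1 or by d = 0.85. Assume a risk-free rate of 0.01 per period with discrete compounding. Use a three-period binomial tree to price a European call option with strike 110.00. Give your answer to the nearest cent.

0.80

Risk-neutral probability p = (1 + 0.01 − 0.85)/(1.1 − 0.85) = 0.1600/0.2500 = 0.6400
Terminal stock prices: S_uuu = 113.1, S_uud = 87.42, S_udd = 67.55, S_ddd = 52.2
Terminal payoffs (S − K): max(3.135, 0) = 3.135, max(-22.58, 0) = 0, max(-42.45, 0) = 0, max(-57.8, 0) = 0
Node uu (S = 102.9): V_uu = 1/1.01·[0.6400·3.1350 + 0.3600·0.0000] = 1.9865
Node ud (S = 79.48): V_ud = 1/1.01·[0.6400·0.0000 + 0.3600·0.0000] = 0.0000
Node dd (S = 61.41): V_dd = 1/1.01·[0.6400·0.0000 + 0.3600·0.0000] = 0.0000
Node u (S = 93.5): V_u = 1/1.01·[0.6400·1.9865 + 0.3600·0.0000] = 1.2588
Node d (S = 72.25): V_d = 1/1.01·[0.6400·0.0000 + 0.3600·0.0000] = 0.0000
Node 0 (S = 85): V_0 = 1/1.01·[0.6400·1.2588 + 0.3600·0.0000] = 0.7977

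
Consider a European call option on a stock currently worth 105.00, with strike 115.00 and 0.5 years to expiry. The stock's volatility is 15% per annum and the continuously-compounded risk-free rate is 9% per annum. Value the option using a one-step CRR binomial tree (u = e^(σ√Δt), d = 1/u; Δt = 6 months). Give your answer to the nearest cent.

1.15

CRR parameters: u = e^(σ√Δt) = e^(0.15·√0.5) = 1.1119, d = 1/u = 0.8994
Per-period rate: rΔt = 0.09·0.5 = 0.045, so R = e^0.045 = 1.0460
Risk-neutral probability p = (e^0.045 − 0.8994)/(1.1119 − 0.8994) = 0.1467/0.2125 = 0.6901
Terminal stock prices: S_u = 116.7, S_d = 94.43
Terminal payoffs (S − K): max(1.749, 0) = 1.749, max(-20.57, 0) = 0
Node 0 (S = 105): V_0 = e^(−0.045)·[0.6901·1.7490 + 0.3099·0.0000] = 1.1538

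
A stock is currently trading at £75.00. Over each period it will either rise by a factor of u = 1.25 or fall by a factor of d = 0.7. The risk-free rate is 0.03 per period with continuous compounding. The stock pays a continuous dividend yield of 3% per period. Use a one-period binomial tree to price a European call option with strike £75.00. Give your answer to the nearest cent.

Per-period risk-free factor R = e^0.03 = 1.0305; dividend-adjusted growth = e^(0.03−0.03) = 1.0000.
Risk-neutral probability p = (1.0000 − 0.7)/(1.25 − 0.7) = 0.3000/0.5500 = 0.5455
Terminal stock prices: S_u = 93.75, S_d = 52.5
Terminal payoffs (S − K): max(18.75, 0) = 18.75, max(-22.5, 0) = 0
Node 0 (S = 75): V_0 = e^(−0.03)·[0.5455·18.7500 + 0.4545·0.0000] = 9.9250

£9.93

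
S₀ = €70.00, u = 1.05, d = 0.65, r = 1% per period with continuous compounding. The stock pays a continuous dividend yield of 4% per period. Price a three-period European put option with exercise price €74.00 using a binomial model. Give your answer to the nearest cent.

€13.24

Per-period risk-free factor R = e^0.01 = 1.0101; dividend-adjusted growth = e^(0.01−0.04) = 0.9704.
Risk-neutral probability p = (0.9704 − 0.65)/(1.05 − 0.65) = 0.3204/0.4000 = 0.8011
Terminal stock prices: S_uuu = 81.03, S_uud = 50.16, S_udd = 31.05, S_ddd = 19.22
Terminal payoffs (K − S): max(-7.034, 0) = 0, max(23.84, 0) = 23.84, max(42.95, 0) = 42.95, max(54.78, 0) = 54.78
Node uu (S = 77.17): V_uu = e^(−0.01)·[0.8011·0.0000 + 0.1989·23.8362] = 4.6935
Node ud (S = 47.77): V_ud = e^(−0.01)·[0.8011·23.8362 + 0.1989·42.9462] = 27.3620
Node dd (S = 29.58): V_dd = e^(−0.01)·[0.8011·42.9462 + 0.1989·54.7763] = 44.8483
Node u (S = 73.5): V_u = e^(−0.01)·[0.8011·4.6935 + 0.1989·27.3620] = 9.1104
Node d (S = 45.5): V_d = e^(−0.01)·[0.8011·27.3620 + 0.1989·44.8483] = 30.5329
Node 0 (S = 70): V_0 = e^(−0.01)·[0.8011·9.1104 + 0.1989·30.5329] = 13.2380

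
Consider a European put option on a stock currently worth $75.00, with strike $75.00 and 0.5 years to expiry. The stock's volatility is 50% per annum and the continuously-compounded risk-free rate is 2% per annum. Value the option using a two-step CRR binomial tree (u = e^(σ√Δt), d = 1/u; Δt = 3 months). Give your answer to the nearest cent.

$8.91

CRR parameters: u = e^(σ√Δt) = e^(0.5·√0.25) = 1.2840, d = 1/u = 0.7788
Per-period rate: rΔt = 0.02·0.25 = 0.005, so R = e^0.005 = 1.0050
Risk-neutral probability p = (e^0.005 − 0.7788)/(1.2840 − 0.7788) = 0.2262/0.5052 = 0.4477
Terminal stock prices: S_uu = 123.7, S_ud = 75, S_dd = 45.49
Terminal payoffs (K − S): max(-48.65, 0) = 0, max(0, 0) = 0, max(29.51, 0) = 29.51
Node u (S = 96.3): V_u = e^(−0.005)·[0.4477·0.0000 + 0.5523·0.0000] = 0.0000
Node d (S = 58.41): V_d = e^(−0.005)·[0.4477·0.0000 + 0.5523·29.5102] = 16.2159
Node 0 (S = 75): V_0 = e^(−0.005)·[0.4477·0.0000 + 0.5523·16.2159] = 8.9106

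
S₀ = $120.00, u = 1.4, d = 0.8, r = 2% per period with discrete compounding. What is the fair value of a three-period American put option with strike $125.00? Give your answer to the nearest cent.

Risk-neutral probability p = (1 + 0.02 − 0.8)/(1.4 − 0.8) = 0.2200/0.6000 = 0.3667
Terminal stock prices: S_uuu = 329.3, S_uud = 188.2, S_udd = 107.5, S_ddd = 61.44
Terminal payoffs (K − S): max(-204.3, 0) = 0, max(-63.16, 0) = 0, max(17.48, 0) = 17.48, max(63.56, 0) = 63.56
Node uu (S = 235.2): continuation = 1/1.02·[0.3667·0.0000 + 0.6333·0.0000] = 0.0000; exercise value = 0.0000 ≤ continuation, so V_uu = 0.0000
Node ud (S = 134.4): continuation = 1/1.02·[0.3667·0.0000 + 0.6333·17.4800] = 10.8536; exercise value = 0.0000 ≤ continuation, so V_ud = 10.8536
Node dd (S = 76.8): continuation = 1/1.02·[0.3667·17.4800 + 0.6333·63.5600] = 45.7490; exercise value = 48.2000 > continuation, so V_dd = 48.2000 (exercise)
Node u (S = 168): continuation = 1/1.02·[0.3667·0.0000 + 0.6333·10.8536] = 6.7392; exercise value = 0.0000 ≤ continuation, so V_u = 6.7392
Node d (S = 96): continuation = 1/1.02·[0.3667·10.8536 + 0.6333·48.2000] = 33.8297; exercise value = 29.0000 ≤ continuation, so V_d = 33.8297
Node 0 (S = 120): continuation = 1/1.02·[0.3667·6.7392 + 0.6333·33.8297] = 23.4280; exercise value = 5.0000 ≤ continuation, so V_0 = 23.4280

$23.43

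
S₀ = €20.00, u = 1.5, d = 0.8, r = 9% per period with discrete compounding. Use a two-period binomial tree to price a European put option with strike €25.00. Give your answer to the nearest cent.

€3.93

Risk-neutral probability p = (1 + 0.09 − 0.8)/(1.5 − 0.8) = 0.2900/0.7000 = 0.4143
Terminal stock prices: S_uu = 45, S_ud = 24, S_dd = 12.8
Terminal payoffs (K − S): max(-20, 0) = 0, max(1, 0) = 1, max(12.2, 0) = 12.2
Node u (S = 30): V_u = 1/1.09·[0.4143·0.0000 + 0.5857·1.0000] = 0.5374
Node d (S = 16): V_d = 1/1.09·[0.4143·1.0000 + 0.5857·12.2000] = 6.9358
Node 0 (S = 20): V_0 = 1/1.09·[0.4143·0.5374 + 0.5857·6.9358] = 3.9312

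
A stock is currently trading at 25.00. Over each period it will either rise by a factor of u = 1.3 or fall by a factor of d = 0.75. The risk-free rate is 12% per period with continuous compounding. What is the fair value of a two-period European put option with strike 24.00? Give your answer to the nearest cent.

Risk-neutral probability p = (e^0.12 − 0.75)/(1.3 − 0.75) = 0.3775/0.5500 = 0.6864
Terminal stock prices: S_uu = 42.25, S_ud = 24.38, S_dd = 14.06
Terminal payoffs (K − S): max(-18.25, 0) = 0, max(-0.375, 0) = 0, max(9.938, 0) = 9.938
Node u (S = 32.5): V_u = e^(−0.12)·[0.6864·0.0000 + 0.3136·0.0000] = 0.0000
Node d (S = 18.75): V_d = e^(−0.12)·[0.6864·0.0000 + 0.3136·9.9375] = 2.7644
Node 0 (S = 25): V_0 = e^(−0.12)·[0.6864·0.0000 + 0.3136·2.7644] = 0.7690

0.77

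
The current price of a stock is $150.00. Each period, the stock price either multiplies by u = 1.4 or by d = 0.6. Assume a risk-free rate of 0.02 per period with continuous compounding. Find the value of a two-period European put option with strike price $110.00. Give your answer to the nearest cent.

Risk-neutral probability p = (e^0.02 − 0.6)/(1.4 − 0.6) = 0.4202/0.8000 = 0.5253
Terminal stock prices: S_uu = 294, S_ud = 126, S_dd = 54
Terminal payoffs (K − S): max(-184, 0) = 0, max(-16, 0) = 0, max(56, 0) = 56
Node u (S = 210): V_u = e^(−0.02)·[0.5253·0.0000 + 0.4747·0.0000] = 0.0000
Node d (S = 90): V_d = e^(−0.02)·[0.5253·0.0000 + 0.4747·56.0000] = 26.0595
Node 0 (S = 150): V_0 = e^(−0.02)·[0.5253·0.0000 + 0.4747·26.0595] = 12.1267

$12.13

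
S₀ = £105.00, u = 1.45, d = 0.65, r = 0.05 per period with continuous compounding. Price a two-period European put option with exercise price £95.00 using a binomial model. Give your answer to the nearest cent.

Risk-neutral probability p = (e^0.05 − 0.65)/(1.45 − 0.65) = 0.4013/0.8000 = 0.5016
Terminal stock prices: S_uu = 220.8, S_ud = 98.96, S_dd = 44.36
Terminal payoffs (K − S): max(-125.8, 0) = 0, max(-3.963, 0) = 0, max(50.64, 0) = 50.64
Node u (S = 152.2): V_u = e^(−0.05)·[0.5016·0.0000 + 0.4984·0.0000] = 0.0000
Node d (S = 68.25): V_d = e^(−0.05)·[0.5016·0.0000 + 0.4984·50.6375] = 24.0074
Node 0 (S = 105): V_0 = e^(−0.05)·[0.5016·0.0000 + 0.4984·24.0074] = 11.3820

£11.38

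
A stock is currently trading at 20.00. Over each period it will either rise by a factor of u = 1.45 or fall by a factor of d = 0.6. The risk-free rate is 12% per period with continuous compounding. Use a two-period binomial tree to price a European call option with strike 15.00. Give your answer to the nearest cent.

Risk-neutral probability p = (e^0.12 − 0.6)/(1.45 − 0.6) = 0.5275/0.8500 = 0.6206
Terminal stock prices: S_uu = 42.05, S_ud = 17.4, S_dd = 7.2
Terminal payoffs (S − K): max(27.05, 0) = 27.05, max(2.4, 0) = 2.4, max(-7.8, 0) = 0
Node u (S = 29): V_u = e^(−0.12)·[0.6206·27.0500 + 0.3794·2.4000] = 15.6962
Node d (S = 12): V_d = e^(−0.12)·[0.6206·2.4000 + 0.3794·0.0000] = 1.3210
Node 0 (S = 20): V_0 = e^(−0.12)·[0.6206·15.6962 + 0.3794·1.3210] = 9.0839

9.08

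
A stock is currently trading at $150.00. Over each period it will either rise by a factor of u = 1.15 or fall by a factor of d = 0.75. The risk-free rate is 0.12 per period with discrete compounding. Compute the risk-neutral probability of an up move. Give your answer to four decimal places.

p = 0.9250

Risk-neutral probability p = (1 + 0.12 − 0.75)/(1.15 − 0.75) = 0.3700/0.4000 = 0.9250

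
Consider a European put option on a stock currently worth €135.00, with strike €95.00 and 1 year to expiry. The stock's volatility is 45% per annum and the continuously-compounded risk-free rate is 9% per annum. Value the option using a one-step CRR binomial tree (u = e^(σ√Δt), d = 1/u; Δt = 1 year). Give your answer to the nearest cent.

€4.15

CRR parameters: u = e^(σ√Δt) = e^(0.45·√1) = 1.5683, d = 1/u = 0.6376
Per-period rate: rΔt = 0.09·1 = 0.09, so R = e^0.09 = 1.0942
Risk-neutral probability p = (e^0.09 − 0.6376)/(1.5683 − 0.6376) = 0.4565/0.9307 = 0.4905
Terminal stock prices: S_u = 211.7, S_d = 86.08
Terminal payoffs (K − S): max(-116.7, 0) = 0, max(8.92, 0) = 8.92
Node 0 (S = 135): V_0 = e^(−0.09)·[0.4905·0.0000 + 0.5095·8.9202] = 4.1533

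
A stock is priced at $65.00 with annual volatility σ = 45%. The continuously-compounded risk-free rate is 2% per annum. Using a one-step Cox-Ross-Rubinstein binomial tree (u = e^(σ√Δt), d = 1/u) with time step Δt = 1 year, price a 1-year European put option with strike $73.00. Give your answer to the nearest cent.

CRR parameters: u = e^(σ√Δt) = e^(0.45·√1) = 1.5683, d = 1/u = 0.6376
Per-period rate: rΔt = 0.02·1 = 0.02, so R = e^0.02 = 1.0202
Risk-neutral probability p = (e^0.02 − 0.6376)/(1.5683 − 0.6376) = 0.3826/0.9307 = 0.4111
Terminal stock prices: S_u = 101.9, S_d = 41.45
Terminal payoffs (K − S): max(-28.94, 0) = 0, max(31.55, 0) = 31.55
Node 0 (S = 65): V_0 = e^(−0.02)·[0.4111·0.0000 + 0.5889·31.5542] = 18.2153

$18.22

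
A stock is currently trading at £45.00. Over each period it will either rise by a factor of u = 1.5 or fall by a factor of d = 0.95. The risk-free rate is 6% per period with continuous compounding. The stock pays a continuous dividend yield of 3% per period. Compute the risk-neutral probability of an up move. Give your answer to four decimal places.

p = 0.1463

Per-period risk-free factor R = e^0.06 = 1.0618; dividend-adjusted growth = e^(0.06−0.03) = 1.0305.
Risk-neutral probability p = (1.0305 − 0.95)/(1.5 − 0.95) = 0.0805/0.5500 = 0.1463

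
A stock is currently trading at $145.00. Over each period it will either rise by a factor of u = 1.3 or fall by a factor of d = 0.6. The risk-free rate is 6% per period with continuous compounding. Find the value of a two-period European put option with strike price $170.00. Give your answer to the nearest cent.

Risk-neutral probability p = (e^0.06 − 0.6)/(1.3 − 0.6) = 0.4618/0.7000 = 0.6598
Terminal stock prices: S_uu = 245.1, S_ud = 113.1, S_dd = 52.2
Terminal payoffs (K − S): max(-75.05, 0) = 0, max(56.9, 0) = 56.9, max(117.8, 0) = 117.8
Node u (S = 188.5): V_u = e^(−0.06)·[0.6598·0.0000 + 0.3402·56.9000] = 18.2319
Node d (S = 87): V_d = e^(−0.06)·[0.6598·56.9000 + 0.3402·117.8000] = 73.1000
Node 0 (S = 145): V_0 = e^(−0.06)·[0.6598·18.2319 + 0.3402·73.1000] = 34.7510

$34.75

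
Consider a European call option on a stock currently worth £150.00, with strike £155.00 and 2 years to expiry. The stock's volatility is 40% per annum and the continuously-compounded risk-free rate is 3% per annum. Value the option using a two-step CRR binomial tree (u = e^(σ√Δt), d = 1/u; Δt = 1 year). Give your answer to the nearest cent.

CRR parameters: u = e^(σ√Δt) = e^(0.4·√1) = 1.4918, d = 1/u = 0.6703
Per-period rate: rΔt = 0.03·1 = 0.03, so R = e^0.03 = 1.0305
Risk-neutral probability p = (e^0.03 − 0.6703)/(1.4918 − 0.6703) = 0.3601/0.8215 = 0.4384
Terminal stock prices: S_uu = 333.8, S_ud = 150, S_dd = 67.4
Terminal payoffs (S − K): max(178.8, 0) = 178.8, max(-5, 0) = 0, max(-87.6, 0) = 0
Node u (S = 223.8): V_u = e^(−0.03)·[0.4384·178.8311 + 0.5616·0.0000] = 76.0797
Node d (S = 100.5): V_d = e^(−0.03)·[0.4384·0.0000 + 0.5616·0.0000] = 0.0000
Node 0 (S = 150): V_0 = e^(−0.03)·[0.4384·76.0797 + 0.5616·0.0000] = 32.3664

£32.37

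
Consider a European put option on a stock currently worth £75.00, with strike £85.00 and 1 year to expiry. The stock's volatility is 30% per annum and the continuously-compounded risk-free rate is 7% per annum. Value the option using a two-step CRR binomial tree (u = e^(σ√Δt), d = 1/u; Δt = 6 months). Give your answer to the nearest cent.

CRR parameters: u = e^(σ√Δt) = e^(0.3·√0.5) = 1.2363, d = 1/u = 0.8089
Per-period rate: rΔt = 0.07·0.5 = 0.035, so R = e^0.035 = 1.0356
Risk-neutral probability p = (e^0.035 − 0.8089)/(1.2363 − 0.8089) = 0.2268/0.4275 = 0.5305
Terminal stock prices: S_uu = 114.6, S_ud = 75, S_dd = 49.07
Terminal payoffs (K − S): max(-29.63, 0) = 0, max(10, 0) = 10, max(35.93, 0) = 35.93
Node u (S = 92.72): V_u = e^(−0.035)·[0.5305·0.0000 + 0.4695·10.0000] = 4.5336
Node d (S = 60.66): V_d = e^(−0.035)·[0.5305·10.0000 + 0.4695·35.9312] = 21.4121
Node 0 (S = 75): V_0 = e^(−0.035)·[0.5305·4.5336 + 0.4695·21.4121] = 12.0296

£12.03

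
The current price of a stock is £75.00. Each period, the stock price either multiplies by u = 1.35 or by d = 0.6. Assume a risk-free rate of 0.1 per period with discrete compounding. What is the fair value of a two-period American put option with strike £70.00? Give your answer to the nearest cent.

Risk-neutral probability p = (1 + 0.1 − 0.6)/(1.35 − 0.6) = 0.5000/0.7500 = 0.6667
Terminal stock prices: S_uu = 136.7, S_ud = 60.75, S_dd = 27
Terminal payoffs (K − S): max(-66.69, 0) = 0, max(9.25, 0) = 9.25, max(43, 0) = 43
Node u (S = 101.2): continuation = 1/1.1·[0.6667·0.0000 + 0.3333·9.2500] = 2.8030; exercise value = 0.0000 ≤ continuation, so V_u = 2.8030
Node d (S = 45): continuation = 1/1.1·[0.6667·9.2500 + 0.3333·43.0000] = 18.6364; exercise value = 25.0000 > continuation, so V_d = 25.0000 (exercise)
Node 0 (S = 75): continuation = 1/1.1·[0.6667·2.8030 + 0.3333·25.0000] = 9.2746; exercise value = 0.0000 ≤ continuation, so V_0 = 9.2746

£9.27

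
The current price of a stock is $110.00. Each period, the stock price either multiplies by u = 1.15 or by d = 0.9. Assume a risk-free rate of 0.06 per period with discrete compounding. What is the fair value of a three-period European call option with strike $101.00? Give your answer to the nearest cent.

$26.01

Risk-neutral probability p = (1 + 0.06 − 0.9)/(1.15 − 0.9) = 0.1600/0.2500 = 0.6400
Terminal stock prices: S_uuu = 167.3, S_uud = 130.9, S_udd = 102.5, S_ddd = 80.19
Terminal payoffs (S − K): max(66.3, 0) = 66.3, max(29.93, 0) = 29.93, max(1.465, 0) = 1.465, max(-20.81, 0) = 0
Node uu (S = 145.5): V_uu = 1/1.06·[0.6400·66.2962 + 0.3600·29.9275] = 50.1920
Node ud (S = 113.8): V_ud = 1/1.06·[0.6400·29.9275 + 0.3600·1.4650] = 18.5670
Node dd (S = 89.1): V_dd = 1/1.06·[0.6400·1.4650 + 0.3600·0.0000] = 0.8845
Node u (S = 126.5): V_u = 1/1.06·[0.6400·50.1920 + 0.3600·18.5670] = 36.6104
Node d (S = 99): V_d = 1/1.06·[0.6400·18.5670 + 0.3600·0.8845] = 11.5107
Node 0 (S = 110): V_0 = 1/1.06·[0.6400·36.6104 + 0.3600·11.5107] = 26.0136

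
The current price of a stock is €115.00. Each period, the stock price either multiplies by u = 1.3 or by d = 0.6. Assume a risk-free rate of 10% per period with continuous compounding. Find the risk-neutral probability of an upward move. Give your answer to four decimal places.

Risk-neutral probability p = (e^0.1 − 0.6)/(1.3 − 0.6) = 0.5052/0.7000 = 0.7217

p = 0.7217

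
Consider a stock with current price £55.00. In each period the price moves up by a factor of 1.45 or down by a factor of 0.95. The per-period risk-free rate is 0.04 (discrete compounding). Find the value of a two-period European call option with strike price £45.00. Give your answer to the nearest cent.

£13.39

Risk-neutral probability p = (1 + 0.04 − 0.95)/(1.45 − 0.95) = 0.0900/0.5000 = 0.1800
Terminal stock prices: S_uu = 115.6, S_ud = 75.76, S_dd = 49.64
Terminal payoffs (S − K): max(70.64, 0) = 70.64, max(30.76, 0) = 30.76, max(4.637, 0) = 4.637
Node u (S = 79.75): V_u = 1/1.04·[0.1800·70.6375 + 0.8200·30.7625] = 36.4808
Node d (S = 52.25): V_d = 1/1.04·[0.1800·30.7625 + 0.8200·4.6375] = 8.9808
Node 0 (S = 55): V_0 = 1/1.04·[0.1800·36.4808 + 0.8200·8.9808] = 13.3950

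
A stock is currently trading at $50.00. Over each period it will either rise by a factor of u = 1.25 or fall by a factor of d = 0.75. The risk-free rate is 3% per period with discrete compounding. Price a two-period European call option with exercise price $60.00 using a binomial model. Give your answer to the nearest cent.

Risk-neutral probability p = (1 + 0.03 − 0.75)/(1.25 − 0.75) = 0.2800/0.5000 = 0.5600
Terminal stock prices: S_uu = 78.12, S_ud = 46.88, S_dd = 28.12
Terminal payoffs (S − K): max(18.12, 0) = 18.12, max(-13.12, 0) = 0, max(-31.88, 0) = 0
Node u (S = 62.5): V_u = 1/1.03·[0.5600·18.1250 + 0.4400·0.0000] = 9.8544
Node d (S = 37.5): V_d = 1/1.03·[0.5600·0.0000 + 0.4400·0.0000] = 0.0000
Node 0 (S = 50): V_0 = 1/1.03·[0.5600·9.8544 + 0.4400·0.0000] = 5.3577

$5.36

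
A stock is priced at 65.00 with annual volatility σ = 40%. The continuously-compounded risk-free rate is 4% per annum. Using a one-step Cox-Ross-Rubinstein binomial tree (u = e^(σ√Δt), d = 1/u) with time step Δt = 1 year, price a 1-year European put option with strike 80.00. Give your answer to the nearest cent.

19.22

CRR parameters: u = e^(σ√Δt) = e^(0.4·√1) = 1.4918, d = 1/u = 0.6703
Per-period rate: rΔt = 0.04·1 = 0.04, so R = e^0.04 = 1.0408
Risk-neutral probability p = (e^0.04 − 0.6703)/(1.4918 − 0.6703) = 0.3705/0.8215 = 0.4510
Terminal stock prices: S_u = 96.97, S_d = 43.57
Terminal payoffs (K − S): max(-16.97, 0) = 0, max(36.43, 0) = 36.43
Node 0 (S = 65): V_0 = e^(−0.04)·[0.4510·0.0000 + 0.5490·36.4292] = 19.2158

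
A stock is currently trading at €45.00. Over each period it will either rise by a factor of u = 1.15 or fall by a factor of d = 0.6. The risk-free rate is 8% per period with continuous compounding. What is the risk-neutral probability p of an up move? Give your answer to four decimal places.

p = 0.8787

Risk-neutral probability p = (e^0.08 − 0.6)/(1.15 − 0.6) = 0.4833/0.5500 = 0.8787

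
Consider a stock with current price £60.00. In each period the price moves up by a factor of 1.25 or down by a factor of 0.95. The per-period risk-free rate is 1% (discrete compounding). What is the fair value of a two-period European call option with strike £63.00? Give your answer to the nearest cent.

£3.79

Risk-neutral probability p = (1 + 0.01 − 0.95)/(1.25 − 0.95) = 0.0600/0.3000 = 0.2000
Terminal stock prices: S_uu = 93.75, S_ud = 71.25, S_dd = 54.15
Terminal payoffs (S − K): max(30.75, 0) = 30.75, max(8.25, 0) = 8.25, max(-8.85, 0) = 0
Node u (S = 75): V_u = 1/1.01·[0.2000·30.7500 + 0.8000·8.2500] = 12.6238
Node d (S = 57): V_d = 1/1.01·[0.2000·8.2500 + 0.8000·0.0000] = 1.6337
Node 0 (S = 60): V_0 = 1/1.01·[0.2000·12.6238 + 0.8000·1.6337] = 3.7937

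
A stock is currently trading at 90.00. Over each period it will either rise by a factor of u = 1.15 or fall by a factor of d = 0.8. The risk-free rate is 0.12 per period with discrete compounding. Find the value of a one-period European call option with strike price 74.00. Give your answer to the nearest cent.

Risk-neutral probability p = (1 + 0.12 − 0.8)/(1.15 − 0.8) = 0.3200/0.3500 = 0.9143
Terminal stock prices: S_u = 103.5, S_d = 72
Terminal payoffs (S − K): max(29.5, 0) = 29.5, max(-2, 0) = 0
Node 0 (S = 90): V_0 = 1/1.12·[0.9143·29.5000 + 0.0857·0.0000] = 24.0816

24.08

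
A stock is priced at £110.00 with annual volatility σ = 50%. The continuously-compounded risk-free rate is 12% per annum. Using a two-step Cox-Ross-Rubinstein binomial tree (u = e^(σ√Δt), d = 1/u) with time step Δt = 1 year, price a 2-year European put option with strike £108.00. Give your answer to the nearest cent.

CRR parameters: u = e^(σ√Δt) = e^(0.5·√1) = 1.6487, d = 1/u = 0.6065
Per-period rate: rΔt = 0.12·1 = 0.12, so R = e^0.12 = 1.1275
Risk-neutral probability p = (e^0.12 − 0.6065)/(1.6487 − 0.6065) = 0.5210/1.0422 = 0.4999
Terminal stock prices: S_uu = 299, S_ud = 110, S_dd = 40.47
Terminal payoffs (K − S): max(-191, 0) = 0, max(-2, 0) = 0, max(67.53, 0) = 67.53
Node u (S = 181.4): V_u = e^(−0.12)·[0.4999·0.0000 + 0.5001·0.0000] = 0.0000
Node d (S = 66.72): V_d = e^(−0.12)·[0.4999·0.0000 + 0.5001·67.5333] = 29.9557
Node 0 (S = 110): V_0 = e^(−0.12)·[0.4999·0.0000 + 0.5001·29.9557] = 13.2875

£13.29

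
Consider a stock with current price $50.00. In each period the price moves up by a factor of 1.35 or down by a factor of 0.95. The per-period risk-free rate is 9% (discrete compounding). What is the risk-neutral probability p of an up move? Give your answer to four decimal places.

p = 0.3500

Risk-neutral probability p = (1 + 0.09 − 0.95)/(1.35 − 0.95) = 0.1400/0.4000 = 0.3500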